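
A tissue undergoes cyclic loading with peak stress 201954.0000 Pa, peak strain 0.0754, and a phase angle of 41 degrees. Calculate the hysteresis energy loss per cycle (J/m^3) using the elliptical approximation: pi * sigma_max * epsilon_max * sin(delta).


E_loss = pi * sigma_max * epsilon_max * sin(delta)
delta = 41 deg = 0.7156 rad
sin(delta) = 0.6561
E_loss = pi * 201954.0000 * 0.0754 * 0.6561
E_loss = 31384.5998


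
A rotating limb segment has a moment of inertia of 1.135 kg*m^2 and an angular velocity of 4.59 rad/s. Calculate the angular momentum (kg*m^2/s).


L = I * omega
L = 1.135 * 4.59
L = 5.2096


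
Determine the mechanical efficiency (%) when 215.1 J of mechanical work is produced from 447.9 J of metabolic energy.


eta = (W_mech / E_meta) * 100
eta = (215.1 / 447.9) * 100
ratio = 0.4802
eta = 48.0241


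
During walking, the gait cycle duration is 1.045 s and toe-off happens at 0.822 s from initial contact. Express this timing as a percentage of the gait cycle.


pct = (event_time / cycle_time) * 100
pct = (0.822 / 1.045) * 100
ratio = 0.7866
pct = 78.6603


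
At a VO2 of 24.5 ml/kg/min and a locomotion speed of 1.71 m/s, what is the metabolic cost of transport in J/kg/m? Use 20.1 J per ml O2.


Power per kg = VO2 * 20.1 / 60
Power per kg = 24.5 * 20.1 / 60 = 8.2075 W/kg
Cost = power_per_kg / speed
Cost = 8.2075 / 1.71
Cost = 4.7997


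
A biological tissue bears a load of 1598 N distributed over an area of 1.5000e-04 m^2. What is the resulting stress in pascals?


stress = F / A
stress = 1598 / 1.5000e-04
stress = 1.0653e+07


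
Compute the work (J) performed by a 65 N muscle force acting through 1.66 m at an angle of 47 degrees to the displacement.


W = F * d * cos(theta)
theta = 47 deg = 0.8203 rad
cos(theta) = 0.6820
W = 65 * 1.66 * 0.6820
W = 73.5876


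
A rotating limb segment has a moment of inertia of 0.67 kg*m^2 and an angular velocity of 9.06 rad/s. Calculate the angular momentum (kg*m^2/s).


L = I * omega
L = 0.67 * 9.06
L = 6.0702


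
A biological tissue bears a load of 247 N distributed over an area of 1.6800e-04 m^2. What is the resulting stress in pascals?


stress = F / A
stress = 247 / 1.6800e-04
stress = 1.4702e+06


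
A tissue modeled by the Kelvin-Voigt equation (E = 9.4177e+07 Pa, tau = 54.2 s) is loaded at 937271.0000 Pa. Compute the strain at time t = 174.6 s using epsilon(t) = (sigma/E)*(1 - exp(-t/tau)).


epsilon(t) = (sigma/E) * (1 - exp(-t/tau))
sigma/E = 937271.0000 / 9.4177e+07 = 0.0100
exp(-t/tau) = exp(-174.6 / 54.2) = 0.0399
epsilon = 0.0100 * (1 - 0.0399)
epsilon = 0.0096


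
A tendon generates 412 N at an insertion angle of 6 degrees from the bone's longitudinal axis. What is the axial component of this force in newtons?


F_eff = F_tendon * cos(theta)
theta = 6 deg = 0.1047 rad
cos(theta) = 0.9945
F_eff = 412 * 0.9945
F_eff = 409.7430


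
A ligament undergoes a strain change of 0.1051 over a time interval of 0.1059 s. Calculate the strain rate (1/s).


strain_rate = delta_strain / delta_t
strain_rate = 0.1051 / 0.1059
strain_rate = 0.9924


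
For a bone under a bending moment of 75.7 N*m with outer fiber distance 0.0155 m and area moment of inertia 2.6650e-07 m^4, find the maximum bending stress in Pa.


sigma = M * c / I
sigma = 75.7 * 0.0155 / 2.6650e-07
M * c = 1.1734
sigma = 4.4028e+06


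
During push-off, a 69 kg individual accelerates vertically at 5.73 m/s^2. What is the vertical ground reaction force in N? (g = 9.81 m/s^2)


GRF = m * (g + a)
GRF = 69 * (9.81 + 5.73)
GRF = 69 * 15.5400
GRF = 1072.2600


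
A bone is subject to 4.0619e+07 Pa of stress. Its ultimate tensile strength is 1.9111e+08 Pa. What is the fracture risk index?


FRI = applied / ultimate
FRI = 4.0619e+07 / 1.9111e+08
FRI = 0.2125


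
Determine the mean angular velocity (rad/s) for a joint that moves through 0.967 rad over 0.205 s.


omega = delta_theta / delta_t
omega = 0.967 / 0.205
omega = 4.7171


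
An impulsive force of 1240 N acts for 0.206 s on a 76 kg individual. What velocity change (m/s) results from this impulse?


J = F * dt = 1240 * 0.206 = 255.4400 N*s
delta_v = J / m
delta_v = 255.4400 / 76
delta_v = 3.3611


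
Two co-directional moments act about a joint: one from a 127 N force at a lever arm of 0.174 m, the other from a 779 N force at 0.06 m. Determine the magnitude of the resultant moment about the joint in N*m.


M = F1 * d1 + F2 * d2
M = 127 * 0.174 + 779 * 0.06
M = 22.0980 + 46.7400
M = 68.8380


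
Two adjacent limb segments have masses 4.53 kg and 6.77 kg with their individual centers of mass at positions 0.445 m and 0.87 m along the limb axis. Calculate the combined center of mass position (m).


COM = (m1*x1 + m2*x2) / (m1 + m2)
COM = (4.53*0.445 + 6.77*0.87) / (4.53 + 6.77)
Numerator = 7.9057
Denominator = 11.3000
COM = 0.6996


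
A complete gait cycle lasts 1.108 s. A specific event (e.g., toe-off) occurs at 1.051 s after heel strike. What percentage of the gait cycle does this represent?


pct = (event_time / cycle_time) * 100
pct = (1.051 / 1.108) * 100
ratio = 0.9486
pct = 94.8556


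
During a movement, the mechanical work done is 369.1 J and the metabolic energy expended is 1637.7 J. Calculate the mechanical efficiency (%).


eta = (W_mech / E_meta) * 100
eta = (369.1 / 1637.7) * 100
ratio = 0.2254
eta = 22.5377


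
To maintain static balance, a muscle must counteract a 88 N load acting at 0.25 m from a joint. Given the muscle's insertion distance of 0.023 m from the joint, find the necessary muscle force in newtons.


F_muscle = W * d_load / d_muscle
F_muscle = 88 * 0.25 / 0.023
Numerator = 22.0000
F_muscle = 956.5217


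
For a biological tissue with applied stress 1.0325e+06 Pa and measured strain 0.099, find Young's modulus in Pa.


E = stress / strain
E = 1.0325e+06 / 0.099
E = 1.0429e+07


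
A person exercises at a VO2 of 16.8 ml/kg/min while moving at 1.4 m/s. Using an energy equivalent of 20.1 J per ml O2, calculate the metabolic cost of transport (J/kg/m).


Power per kg = VO2 * 20.1 / 60
Power per kg = 16.8 * 20.1 / 60 = 5.6280 W/kg
Cost = power_per_kg / speed
Cost = 5.6280 / 1.4
Cost = 4.0200


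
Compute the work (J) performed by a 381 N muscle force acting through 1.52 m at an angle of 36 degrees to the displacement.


W = F * d * cos(theta)
theta = 36 deg = 0.6283 rad
cos(theta) = 0.8090
W = 381 * 1.52 * 0.8090
W = 468.5179


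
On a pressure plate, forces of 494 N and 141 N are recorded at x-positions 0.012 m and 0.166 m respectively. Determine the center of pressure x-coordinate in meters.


COP_x = (F1*x1 + F2*x2) / (F1 + F2)
COP_x = (494*0.012 + 141*0.166) / (494 + 141)
Numerator = 29.3340
Denominator = 635
COP_x = 0.0462


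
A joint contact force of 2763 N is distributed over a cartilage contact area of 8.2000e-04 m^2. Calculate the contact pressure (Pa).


P = F / A
P = 2763 / 8.2000e-04
P = 3.3695e+06


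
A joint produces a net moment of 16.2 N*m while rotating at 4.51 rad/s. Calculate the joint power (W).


P = M * omega
P = 16.2 * 4.51
P = 73.0620


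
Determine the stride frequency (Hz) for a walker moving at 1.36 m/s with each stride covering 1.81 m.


f = v / stride_length
f = 1.36 / 1.81
f = 0.7514


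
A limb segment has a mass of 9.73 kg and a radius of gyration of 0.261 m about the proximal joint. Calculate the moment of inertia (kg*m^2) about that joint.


I = m * k^2
I = 9.73 * 0.261^2
k^2 = 0.0681
I = 0.6628


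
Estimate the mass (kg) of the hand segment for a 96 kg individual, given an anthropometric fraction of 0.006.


m_segment = body_mass * fraction
m_segment = 96 * 0.006
m_segment = 0.5760


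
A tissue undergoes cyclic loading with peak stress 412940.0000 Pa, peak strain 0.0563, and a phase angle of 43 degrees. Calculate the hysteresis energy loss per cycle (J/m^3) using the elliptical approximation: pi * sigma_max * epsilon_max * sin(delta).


E_loss = pi * sigma_max * epsilon_max * sin(delta)
delta = 43 deg = 0.7505 rad
sin(delta) = 0.6820
E_loss = pi * 412940.0000 * 0.0563 * 0.6820
E_loss = 49811.3774


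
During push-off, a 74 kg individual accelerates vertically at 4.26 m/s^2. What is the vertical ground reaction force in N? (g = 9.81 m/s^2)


GRF = m * (g + a)
GRF = 74 * (9.81 + 4.26)
GRF = 74 * 14.0700
GRF = 1041.1800


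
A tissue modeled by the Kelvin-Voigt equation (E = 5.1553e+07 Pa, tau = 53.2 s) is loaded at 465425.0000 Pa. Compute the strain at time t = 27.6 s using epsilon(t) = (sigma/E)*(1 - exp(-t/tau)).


epsilon(t) = (sigma/E) * (1 - exp(-t/tau))
sigma/E = 465425.0000 / 5.1553e+07 = 0.0090
exp(-t/tau) = exp(-27.6 / 53.2) = 0.5952
epsilon = 0.0090 * (1 - 0.5952)
epsilon = 0.0037


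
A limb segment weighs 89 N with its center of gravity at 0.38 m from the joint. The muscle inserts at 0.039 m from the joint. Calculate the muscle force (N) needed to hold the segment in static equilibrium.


F_muscle = W * d_load / d_muscle
F_muscle = 89 * 0.38 / 0.039
Numerator = 33.8200
F_muscle = 867.1795


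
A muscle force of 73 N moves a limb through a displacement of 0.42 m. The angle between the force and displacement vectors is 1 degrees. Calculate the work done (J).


W = F * d * cos(theta)
theta = 1 deg = 0.0175 rad
cos(theta) = 0.9998
W = 73 * 0.42 * 0.9998
W = 30.6553


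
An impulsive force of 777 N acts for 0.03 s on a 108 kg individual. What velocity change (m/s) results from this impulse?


J = F * dt = 777 * 0.03 = 23.3100 N*s
delta_v = J / m
delta_v = 23.3100 / 108
delta_v = 0.2158


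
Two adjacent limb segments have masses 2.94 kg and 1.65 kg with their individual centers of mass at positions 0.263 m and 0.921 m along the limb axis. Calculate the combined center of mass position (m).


COM = (m1*x1 + m2*x2) / (m1 + m2)
COM = (2.94*0.263 + 1.65*0.921) / (2.94 + 1.65)
Numerator = 2.2929
Denominator = 4.5900
COM = 0.4995


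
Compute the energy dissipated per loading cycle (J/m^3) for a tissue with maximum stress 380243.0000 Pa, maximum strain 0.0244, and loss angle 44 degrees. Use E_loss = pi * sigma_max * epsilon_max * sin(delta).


E_loss = pi * sigma_max * epsilon_max * sin(delta)
delta = 44 deg = 0.7679 rad
sin(delta) = 0.6947
E_loss = pi * 380243.0000 * 0.0244 * 0.6947
E_loss = 20247.5369


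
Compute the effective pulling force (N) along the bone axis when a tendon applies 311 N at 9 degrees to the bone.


F_eff = F_tendon * cos(theta)
theta = 9 deg = 0.1571 rad
cos(theta) = 0.9877
F_eff = 311 * 0.9877
F_eff = 307.1711


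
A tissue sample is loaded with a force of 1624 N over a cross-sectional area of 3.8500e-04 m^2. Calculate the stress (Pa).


stress = F / A
stress = 1624 / 3.8500e-04
stress = 4.2182e+06


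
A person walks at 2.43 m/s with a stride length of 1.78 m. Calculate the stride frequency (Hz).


f = v / stride_length
f = 2.43 / 1.78
f = 1.3652


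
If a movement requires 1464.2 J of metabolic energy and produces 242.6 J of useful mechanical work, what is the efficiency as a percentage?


eta = (W_mech / E_meta) * 100
eta = (242.6 / 1464.2) * 100
ratio = 0.1657
eta = 16.5688


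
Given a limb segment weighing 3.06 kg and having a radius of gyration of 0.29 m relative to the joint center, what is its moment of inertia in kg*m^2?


I = m * k^2
I = 3.06 * 0.29^2
k^2 = 0.0841
I = 0.2573


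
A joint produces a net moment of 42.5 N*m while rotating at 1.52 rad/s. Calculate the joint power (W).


P = M * omega
P = 42.5 * 1.52
P = 64.6000


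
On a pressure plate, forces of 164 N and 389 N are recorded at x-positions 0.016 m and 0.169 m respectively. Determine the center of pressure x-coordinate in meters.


COP_x = (F1*x1 + F2*x2) / (F1 + F2)
COP_x = (164*0.016 + 389*0.169) / (164 + 389)
Numerator = 68.3650
Denominator = 553
COP_x = 0.1236


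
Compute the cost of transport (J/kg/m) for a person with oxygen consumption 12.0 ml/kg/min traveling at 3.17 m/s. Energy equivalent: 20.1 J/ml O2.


Power per kg = VO2 * 20.1 / 60
Power per kg = 12.0 * 20.1 / 60 = 4.0200 W/kg
Cost = power_per_kg / speed
Cost = 4.0200 / 3.17
Cost = 1.2681


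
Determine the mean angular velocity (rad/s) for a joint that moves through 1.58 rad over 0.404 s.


omega = delta_theta / delta_t
omega = 1.58 / 0.404
omega = 3.9109


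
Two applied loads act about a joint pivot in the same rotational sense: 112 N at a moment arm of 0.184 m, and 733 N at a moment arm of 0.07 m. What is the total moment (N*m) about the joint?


M = F1 * d1 + F2 * d2
M = 112 * 0.184 + 733 * 0.07
M = 20.6080 + 51.3100
M = 71.9180


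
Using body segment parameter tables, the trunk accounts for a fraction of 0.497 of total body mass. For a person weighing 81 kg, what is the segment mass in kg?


m_segment = body_mass * fraction
m_segment = 81 * 0.497
m_segment = 40.2570


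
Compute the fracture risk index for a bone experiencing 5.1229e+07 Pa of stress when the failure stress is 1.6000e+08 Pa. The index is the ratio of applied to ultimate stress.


FRI = applied / ultimate
FRI = 5.1229e+07 / 1.6000e+08
FRI = 0.3202


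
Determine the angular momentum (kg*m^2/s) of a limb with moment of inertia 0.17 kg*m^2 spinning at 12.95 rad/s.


L = I * omega
L = 0.17 * 12.95
L = 2.2015


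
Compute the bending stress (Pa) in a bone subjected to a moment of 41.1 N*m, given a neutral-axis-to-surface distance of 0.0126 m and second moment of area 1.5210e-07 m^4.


sigma = M * c / I
sigma = 41.1 * 0.0126 / 1.5210e-07
M * c = 0.5179
sigma = 3.4047e+06


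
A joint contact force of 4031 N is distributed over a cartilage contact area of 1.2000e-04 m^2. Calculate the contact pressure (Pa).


P = F / A
P = 4031 / 1.2000e-04
P = 3.3592e+07


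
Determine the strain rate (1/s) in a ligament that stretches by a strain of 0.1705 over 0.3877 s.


strain_rate = delta_strain / delta_t
strain_rate = 0.1705 / 0.3877
strain_rate = 0.4398


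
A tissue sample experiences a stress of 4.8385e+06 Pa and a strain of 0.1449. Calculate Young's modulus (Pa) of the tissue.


E = stress / strain
E = 4.8385e+06 / 0.1449
E = 3.3392e+07


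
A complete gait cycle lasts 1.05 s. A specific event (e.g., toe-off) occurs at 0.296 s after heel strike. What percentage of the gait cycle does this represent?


pct = (event_time / cycle_time) * 100
pct = (0.296 / 1.05) * 100
ratio = 0.2819
pct = 28.1905


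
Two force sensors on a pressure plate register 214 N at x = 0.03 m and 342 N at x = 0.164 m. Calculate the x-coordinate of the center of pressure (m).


COP_x = (F1*x1 + F2*x2) / (F1 + F2)
COP_x = (214*0.03 + 342*0.164) / (214 + 342)
Numerator = 62.5080
Denominator = 556
COP_x = 0.1124


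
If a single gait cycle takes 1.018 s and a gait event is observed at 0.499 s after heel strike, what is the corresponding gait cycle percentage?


pct = (event_time / cycle_time) * 100
pct = (0.499 / 1.018) * 100
ratio = 0.4902
pct = 49.0177


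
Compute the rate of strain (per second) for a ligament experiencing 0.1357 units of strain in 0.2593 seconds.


strain_rate = delta_strain / delta_t
strain_rate = 0.1357 / 0.2593
strain_rate = 0.5233


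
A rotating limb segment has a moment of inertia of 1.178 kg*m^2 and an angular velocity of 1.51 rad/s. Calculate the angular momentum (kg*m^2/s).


L = I * omega
L = 1.178 * 1.51
L = 1.7788


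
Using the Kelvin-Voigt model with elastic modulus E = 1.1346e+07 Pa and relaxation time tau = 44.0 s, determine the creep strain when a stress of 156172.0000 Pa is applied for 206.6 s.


epsilon(t) = (sigma/E) * (1 - exp(-t/tau))
sigma/E = 156172.0000 / 1.1346e+07 = 0.0138
exp(-t/tau) = exp(-206.6 / 44.0) = 0.0091
epsilon = 0.0138 * (1 - 0.0091)
epsilon = 0.0136


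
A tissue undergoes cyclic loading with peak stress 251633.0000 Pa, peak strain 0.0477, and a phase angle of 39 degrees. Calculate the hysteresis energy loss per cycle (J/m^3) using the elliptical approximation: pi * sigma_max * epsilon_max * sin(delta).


E_loss = pi * sigma_max * epsilon_max * sin(delta)
delta = 39 deg = 0.6807 rad
sin(delta) = 0.6293
E_loss = pi * 251633.0000 * 0.0477 * 0.6293
E_loss = 23730.5416


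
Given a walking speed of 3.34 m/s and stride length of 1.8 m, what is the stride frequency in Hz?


f = v / stride_length
f = 3.34 / 1.8
f = 1.8556


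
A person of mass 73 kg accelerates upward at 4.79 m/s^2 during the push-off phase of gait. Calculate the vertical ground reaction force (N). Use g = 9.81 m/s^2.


GRF = m * (g + a)
GRF = 73 * (9.81 + 4.79)
GRF = 73 * 14.6000
GRF = 1065.8000


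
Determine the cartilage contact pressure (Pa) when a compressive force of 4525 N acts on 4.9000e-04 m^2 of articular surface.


P = F / A
P = 4525 / 4.9000e-04
P = 9.2347e+06


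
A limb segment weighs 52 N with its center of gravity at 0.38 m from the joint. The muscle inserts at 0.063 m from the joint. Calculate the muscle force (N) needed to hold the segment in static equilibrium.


F_muscle = W * d_load / d_muscle
F_muscle = 52 * 0.38 / 0.063
Numerator = 19.7600
F_muscle = 313.6508


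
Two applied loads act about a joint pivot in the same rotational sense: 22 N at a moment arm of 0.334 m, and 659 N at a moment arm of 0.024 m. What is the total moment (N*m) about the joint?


M = F1 * d1 + F2 * d2
M = 22 * 0.334 + 659 * 0.024
M = 7.3480 + 15.8160
M = 23.1640


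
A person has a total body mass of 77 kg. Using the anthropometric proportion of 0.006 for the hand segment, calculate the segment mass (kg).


m_segment = body_mass * fraction
m_segment = 77 * 0.006
m_segment = 0.4620


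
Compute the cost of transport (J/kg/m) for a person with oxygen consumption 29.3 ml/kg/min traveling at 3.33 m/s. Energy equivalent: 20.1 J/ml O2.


Power per kg = VO2 * 20.1 / 60
Power per kg = 29.3 * 20.1 / 60 = 9.8155 W/kg
Cost = power_per_kg / speed
Cost = 9.8155 / 3.33
Cost = 2.9476


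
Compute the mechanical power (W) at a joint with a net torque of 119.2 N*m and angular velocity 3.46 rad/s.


P = M * omega
P = 119.2 * 3.46
P = 412.4320


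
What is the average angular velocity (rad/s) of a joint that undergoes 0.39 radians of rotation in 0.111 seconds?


omega = delta_theta / delta_t
omega = 0.39 / 0.111
omega = 3.5135


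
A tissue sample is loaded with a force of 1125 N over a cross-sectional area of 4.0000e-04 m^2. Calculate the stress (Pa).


stress = F / A
stress = 1125 / 4.0000e-04
stress = 2.8125e+06


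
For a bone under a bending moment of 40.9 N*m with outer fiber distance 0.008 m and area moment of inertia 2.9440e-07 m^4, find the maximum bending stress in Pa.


sigma = M * c / I
sigma = 40.9 * 0.008 / 2.9440e-07
M * c = 0.3272
sigma = 1.1114e+06


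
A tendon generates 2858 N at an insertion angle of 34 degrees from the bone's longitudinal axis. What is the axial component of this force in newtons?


F_eff = F_tendon * cos(theta)
theta = 34 deg = 0.5934 rad
cos(theta) = 0.8290
F_eff = 2858 * 0.8290
F_eff = 2369.3894


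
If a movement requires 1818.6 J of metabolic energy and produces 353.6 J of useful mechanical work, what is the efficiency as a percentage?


eta = (W_mech / E_meta) * 100
eta = (353.6 / 1818.6) * 100
ratio = 0.1944
eta = 19.4435


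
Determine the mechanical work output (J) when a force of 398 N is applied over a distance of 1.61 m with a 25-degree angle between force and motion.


W = F * d * cos(theta)
theta = 25 deg = 0.4363 rad
cos(theta) = 0.9063
W = 398 * 1.61 * 0.9063
W = 580.7439


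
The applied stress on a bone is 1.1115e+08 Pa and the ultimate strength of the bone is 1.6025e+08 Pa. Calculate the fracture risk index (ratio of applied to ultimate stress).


FRI = applied / ultimate
FRI = 1.1115e+08 / 1.6025e+08
FRI = 0.6936


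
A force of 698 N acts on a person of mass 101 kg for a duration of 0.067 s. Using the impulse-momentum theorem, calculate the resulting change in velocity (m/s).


J = F * dt = 698 * 0.067 = 46.7660 N*s
delta_v = J / m
delta_v = 46.7660 / 101
delta_v = 0.4630


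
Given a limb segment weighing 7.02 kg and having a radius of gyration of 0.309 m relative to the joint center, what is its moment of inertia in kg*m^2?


I = m * k^2
I = 7.02 * 0.309^2
k^2 = 0.0955
I = 0.6703


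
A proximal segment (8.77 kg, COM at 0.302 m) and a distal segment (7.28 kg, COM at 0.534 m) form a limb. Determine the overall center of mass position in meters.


COM = (m1*x1 + m2*x2) / (m1 + m2)
COM = (8.77*0.302 + 7.28*0.534) / (8.77 + 7.28)
Numerator = 6.5361
Denominator = 16.0500
COM = 0.4072


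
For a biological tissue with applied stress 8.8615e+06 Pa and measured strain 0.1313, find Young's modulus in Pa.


E = stress / strain
E = 8.8615e+06 / 0.1313
E = 6.7490e+07


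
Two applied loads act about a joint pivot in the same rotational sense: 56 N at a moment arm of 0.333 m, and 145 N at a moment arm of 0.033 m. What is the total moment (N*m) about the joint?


M = F1 * d1 + F2 * d2
M = 56 * 0.333 + 145 * 0.033
M = 18.6480 + 4.7850
M = 23.4330


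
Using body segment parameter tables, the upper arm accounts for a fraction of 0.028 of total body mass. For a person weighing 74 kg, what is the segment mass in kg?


m_segment = body_mass * fraction
m_segment = 74 * 0.028
m_segment = 2.0720


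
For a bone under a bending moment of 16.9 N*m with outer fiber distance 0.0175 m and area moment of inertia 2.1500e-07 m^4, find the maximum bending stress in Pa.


sigma = M * c / I
sigma = 16.9 * 0.0175 / 2.1500e-07
M * c = 0.2958
sigma = 1.3756e+06


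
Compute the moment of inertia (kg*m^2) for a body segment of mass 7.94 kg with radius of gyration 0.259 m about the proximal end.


I = m * k^2
I = 7.94 * 0.259^2
k^2 = 0.0671
I = 0.5326


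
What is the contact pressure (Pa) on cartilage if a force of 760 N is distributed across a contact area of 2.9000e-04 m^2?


P = F / A
P = 760 / 2.9000e-04
P = 2.6207e+06


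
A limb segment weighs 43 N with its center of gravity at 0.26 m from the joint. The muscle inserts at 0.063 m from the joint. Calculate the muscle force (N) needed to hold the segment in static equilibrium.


F_muscle = W * d_load / d_muscle
F_muscle = 43 * 0.26 / 0.063
Numerator = 11.1800
F_muscle = 177.4603


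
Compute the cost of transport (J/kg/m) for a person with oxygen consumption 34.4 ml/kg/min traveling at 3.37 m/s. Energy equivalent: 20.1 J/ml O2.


Power per kg = VO2 * 20.1 / 60
Power per kg = 34.4 * 20.1 / 60 = 11.5240 W/kg
Cost = power_per_kg / speed
Cost = 11.5240 / 3.37
Cost = 3.4196


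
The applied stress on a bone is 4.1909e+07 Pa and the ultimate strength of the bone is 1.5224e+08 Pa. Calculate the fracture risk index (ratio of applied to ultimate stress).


FRI = applied / ultimate
FRI = 4.1909e+07 / 1.5224e+08
FRI = 0.2753


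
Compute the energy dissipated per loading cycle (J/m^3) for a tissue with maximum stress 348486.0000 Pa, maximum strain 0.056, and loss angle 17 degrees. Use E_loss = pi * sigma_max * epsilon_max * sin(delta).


E_loss = pi * sigma_max * epsilon_max * sin(delta)
delta = 17 deg = 0.2967 rad
sin(delta) = 0.2924
E_loss = pi * 348486.0000 * 0.056 * 0.2924
E_loss = 17924.9757


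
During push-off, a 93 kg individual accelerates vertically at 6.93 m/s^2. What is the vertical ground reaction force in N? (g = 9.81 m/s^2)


GRF = m * (g + a)
GRF = 93 * (9.81 + 6.93)
GRF = 93 * 16.7400
GRF = 1556.8200


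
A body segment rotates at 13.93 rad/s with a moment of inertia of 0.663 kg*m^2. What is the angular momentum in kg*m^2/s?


L = I * omega
L = 0.663 * 13.93
L = 9.2356


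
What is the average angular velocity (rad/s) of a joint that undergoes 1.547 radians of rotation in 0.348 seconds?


omega = delta_theta / delta_t
omega = 1.547 / 0.348
omega = 4.4454


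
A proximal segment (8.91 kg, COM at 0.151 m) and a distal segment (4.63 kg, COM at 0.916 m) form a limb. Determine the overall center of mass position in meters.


COM = (m1*x1 + m2*x2) / (m1 + m2)
COM = (8.91*0.151 + 4.63*0.916) / (8.91 + 4.63)
Numerator = 5.5865
Denominator = 13.5400
COM = 0.4126


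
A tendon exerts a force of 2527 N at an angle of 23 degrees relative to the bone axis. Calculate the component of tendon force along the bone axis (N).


F_eff = F_tendon * cos(theta)
theta = 23 deg = 0.4014 rad
cos(theta) = 0.9205
F_eff = 2527 * 0.9205
F_eff = 2326.1158


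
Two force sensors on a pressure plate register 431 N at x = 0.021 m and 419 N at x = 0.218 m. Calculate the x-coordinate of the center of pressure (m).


COP_x = (F1*x1 + F2*x2) / (F1 + F2)
COP_x = (431*0.021 + 419*0.218) / (431 + 419)
Numerator = 100.3930
Denominator = 850
COP_x = 0.1181


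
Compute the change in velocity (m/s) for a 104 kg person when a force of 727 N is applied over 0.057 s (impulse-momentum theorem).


J = F * dt = 727 * 0.057 = 41.4390 N*s
delta_v = J / m
delta_v = 41.4390 / 104
delta_v = 0.3985


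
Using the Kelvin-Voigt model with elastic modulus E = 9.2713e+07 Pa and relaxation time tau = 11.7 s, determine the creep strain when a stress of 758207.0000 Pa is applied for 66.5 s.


epsilon(t) = (sigma/E) * (1 - exp(-t/tau))
sigma/E = 758207.0000 / 9.2713e+07 = 0.0082
exp(-t/tau) = exp(-66.5 / 11.7) = 0.0034
epsilon = 0.0082 * (1 - 0.0034)
epsilon = 0.0082


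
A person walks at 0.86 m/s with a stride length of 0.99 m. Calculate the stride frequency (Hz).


f = v / stride_length
f = 0.86 / 0.99
f = 0.8687


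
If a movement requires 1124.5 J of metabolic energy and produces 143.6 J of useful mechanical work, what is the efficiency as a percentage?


eta = (W_mech / E_meta) * 100
eta = (143.6 / 1124.5) * 100
ratio = 0.1277
eta = 12.7701


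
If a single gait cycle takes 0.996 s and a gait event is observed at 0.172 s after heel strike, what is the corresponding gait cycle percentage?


pct = (event_time / cycle_time) * 100
pct = (0.172 / 0.996) * 100
ratio = 0.1727
pct = 17.2691


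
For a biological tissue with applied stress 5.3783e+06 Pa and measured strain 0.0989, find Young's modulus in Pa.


E = stress / strain
E = 5.3783e+06 / 0.0989
E = 5.4381e+07


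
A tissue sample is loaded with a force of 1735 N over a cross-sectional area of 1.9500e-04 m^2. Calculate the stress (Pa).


stress = F / A
stress = 1735 / 1.9500e-04
stress = 8.8974e+06


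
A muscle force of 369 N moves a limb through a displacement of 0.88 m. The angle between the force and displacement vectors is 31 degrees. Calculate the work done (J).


W = F * d * cos(theta)
theta = 31 deg = 0.5411 rad
cos(theta) = 0.8572
W = 369 * 0.88 * 0.8572
W = 278.3394


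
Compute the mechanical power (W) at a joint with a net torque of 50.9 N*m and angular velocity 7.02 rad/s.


P = M * omega
P = 50.9 * 7.02
P = 357.3180


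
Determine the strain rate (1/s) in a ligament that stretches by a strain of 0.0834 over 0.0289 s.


strain_rate = delta_strain / delta_t
strain_rate = 0.0834 / 0.0289
strain_rate = 2.8858


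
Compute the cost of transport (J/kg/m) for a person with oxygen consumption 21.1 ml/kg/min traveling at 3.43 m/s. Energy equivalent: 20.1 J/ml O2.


Power per kg = VO2 * 20.1 / 60
Power per kg = 21.1 * 20.1 / 60 = 7.0685 W/kg
Cost = power_per_kg / speed
Cost = 7.0685 / 3.43
Cost = 2.0608


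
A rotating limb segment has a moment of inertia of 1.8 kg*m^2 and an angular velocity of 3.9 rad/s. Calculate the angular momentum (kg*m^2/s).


L = I * omega
L = 1.8 * 3.9
L = 7.0200


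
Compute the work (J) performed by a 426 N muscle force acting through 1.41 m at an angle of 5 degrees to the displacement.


W = F * d * cos(theta)
theta = 5 deg = 0.0873 rad
cos(theta) = 0.9962
W = 426 * 1.41 * 0.9962
W = 598.3743


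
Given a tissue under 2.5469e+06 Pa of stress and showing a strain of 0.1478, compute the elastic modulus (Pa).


E = stress / strain
E = 2.5469e+06 / 0.1478
E = 1.7232e+07


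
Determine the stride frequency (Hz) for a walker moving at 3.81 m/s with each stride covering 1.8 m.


f = v / stride_length
f = 3.81 / 1.8
f = 2.1167


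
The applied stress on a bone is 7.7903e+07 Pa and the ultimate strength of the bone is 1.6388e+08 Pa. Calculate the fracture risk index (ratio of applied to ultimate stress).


FRI = applied / ultimate
FRI = 7.7903e+07 / 1.6388e+08
FRI = 0.4754


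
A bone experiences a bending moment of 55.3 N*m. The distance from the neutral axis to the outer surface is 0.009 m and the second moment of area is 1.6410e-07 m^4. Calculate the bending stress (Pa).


sigma = M * c / I
sigma = 55.3 * 0.009 / 1.6410e-07
M * c = 0.4977
sigma = 3.0329e+06


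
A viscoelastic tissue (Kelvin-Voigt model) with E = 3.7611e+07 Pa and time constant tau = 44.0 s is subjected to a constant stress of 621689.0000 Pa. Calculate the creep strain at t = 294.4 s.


epsilon(t) = (sigma/E) * (1 - exp(-t/tau))
sigma/E = 621689.0000 / 3.7611e+07 = 0.0165
exp(-t/tau) = exp(-294.4 / 44.0) = 0.0012
epsilon = 0.0165 * (1 - 0.0012)
epsilon = 0.0165


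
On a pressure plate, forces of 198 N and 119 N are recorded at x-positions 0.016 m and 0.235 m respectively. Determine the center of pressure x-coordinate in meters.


COP_x = (F1*x1 + F2*x2) / (F1 + F2)
COP_x = (198*0.016 + 119*0.235) / (198 + 119)
Numerator = 31.1330
Denominator = 317
COP_x = 0.0982


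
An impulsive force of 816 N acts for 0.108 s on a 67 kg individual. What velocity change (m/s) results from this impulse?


J = F * dt = 816 * 0.108 = 88.1280 N*s
delta_v = J / m
delta_v = 88.1280 / 67
delta_v = 1.3153


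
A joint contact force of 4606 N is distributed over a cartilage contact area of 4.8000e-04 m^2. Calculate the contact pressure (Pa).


P = F / A
P = 4606 / 4.8000e-04
P = 9.5958e+06


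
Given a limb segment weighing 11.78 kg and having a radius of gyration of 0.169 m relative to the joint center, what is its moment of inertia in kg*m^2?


I = m * k^2
I = 11.78 * 0.169^2
k^2 = 0.0286
I = 0.3364


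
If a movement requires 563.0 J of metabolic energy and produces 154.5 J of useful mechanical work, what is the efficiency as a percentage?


eta = (W_mech / E_meta) * 100
eta = (154.5 / 563.0) * 100
ratio = 0.2744
eta = 27.4423


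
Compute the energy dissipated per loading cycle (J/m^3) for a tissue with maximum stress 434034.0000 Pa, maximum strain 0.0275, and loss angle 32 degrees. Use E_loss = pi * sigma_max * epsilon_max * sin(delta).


E_loss = pi * sigma_max * epsilon_max * sin(delta)
delta = 32 deg = 0.5585 rad
sin(delta) = 0.5299
E_loss = pi * 434034.0000 * 0.0275 * 0.5299
E_loss = 19870.8308


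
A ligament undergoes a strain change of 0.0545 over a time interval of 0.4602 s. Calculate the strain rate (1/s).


strain_rate = delta_strain / delta_t
strain_rate = 0.0545 / 0.4602
strain_rate = 0.1184


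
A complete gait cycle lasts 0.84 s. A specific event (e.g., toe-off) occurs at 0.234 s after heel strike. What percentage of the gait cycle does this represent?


pct = (event_time / cycle_time) * 100
pct = (0.234 / 0.84) * 100
ratio = 0.2786
pct = 27.8571


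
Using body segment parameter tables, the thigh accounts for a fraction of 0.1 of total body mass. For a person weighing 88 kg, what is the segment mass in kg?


m_segment = body_mass * fraction
m_segment = 88 * 0.1
m_segment = 8.8000


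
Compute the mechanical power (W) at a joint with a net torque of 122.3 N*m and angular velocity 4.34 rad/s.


P = M * omega
P = 122.3 * 4.34
P = 530.7820


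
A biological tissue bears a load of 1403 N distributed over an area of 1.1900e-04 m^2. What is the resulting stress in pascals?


stress = F / A
stress = 1403 / 1.1900e-04
stress = 1.1790e+07


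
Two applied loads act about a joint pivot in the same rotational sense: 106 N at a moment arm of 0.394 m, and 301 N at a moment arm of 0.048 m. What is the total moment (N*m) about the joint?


M = F1 * d1 + F2 * d2
M = 106 * 0.394 + 301 * 0.048
M = 41.7640 + 14.4480
M = 56.2120


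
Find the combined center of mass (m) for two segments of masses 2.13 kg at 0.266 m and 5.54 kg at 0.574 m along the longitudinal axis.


COM = (m1*x1 + m2*x2) / (m1 + m2)
COM = (2.13*0.266 + 5.54*0.574) / (2.13 + 5.54)
Numerator = 3.7465
Denominator = 7.6700
COM = 0.4885


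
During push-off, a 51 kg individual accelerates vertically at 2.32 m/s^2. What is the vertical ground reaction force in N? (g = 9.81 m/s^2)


GRF = m * (g + a)
GRF = 51 * (9.81 + 2.32)
GRF = 51 * 12.1300
GRF = 618.6300


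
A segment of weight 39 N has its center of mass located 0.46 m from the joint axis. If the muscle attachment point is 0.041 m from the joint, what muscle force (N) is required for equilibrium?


F_muscle = W * d_load / d_muscle
F_muscle = 39 * 0.46 / 0.041
Numerator = 17.9400
F_muscle = 437.5610


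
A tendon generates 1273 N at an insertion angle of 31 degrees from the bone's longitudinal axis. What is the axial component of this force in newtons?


F_eff = F_tendon * cos(theta)
theta = 31 deg = 0.5411 rad
cos(theta) = 0.8572
F_eff = 1273 * 0.8572
F_eff = 1091.1740


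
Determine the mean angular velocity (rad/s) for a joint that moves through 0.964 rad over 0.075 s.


omega = delta_theta / delta_t
omega = 0.964 / 0.075
omega = 12.8533


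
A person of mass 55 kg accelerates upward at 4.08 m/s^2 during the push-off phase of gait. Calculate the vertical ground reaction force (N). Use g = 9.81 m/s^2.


GRF = m * (g + a)
GRF = 55 * (9.81 + 4.08)
GRF = 55 * 13.8900
GRF = 763.9500


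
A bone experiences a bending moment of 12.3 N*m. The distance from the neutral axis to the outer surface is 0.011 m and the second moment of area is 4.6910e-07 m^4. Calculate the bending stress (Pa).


sigma = M * c / I
sigma = 12.3 * 0.011 / 4.6910e-07
M * c = 0.1353
sigma = 288424.6429


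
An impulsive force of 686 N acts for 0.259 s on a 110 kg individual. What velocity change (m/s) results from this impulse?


J = F * dt = 686 * 0.259 = 177.6740 N*s
delta_v = J / m
delta_v = 177.6740 / 110
delta_v = 1.6152


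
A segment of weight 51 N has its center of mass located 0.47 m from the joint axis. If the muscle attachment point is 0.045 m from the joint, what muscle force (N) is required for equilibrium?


F_muscle = W * d_load / d_muscle
F_muscle = 51 * 0.47 / 0.045
Numerator = 23.9700
F_muscle = 532.6667


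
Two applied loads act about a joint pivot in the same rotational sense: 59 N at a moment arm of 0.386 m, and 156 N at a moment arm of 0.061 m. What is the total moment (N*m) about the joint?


M = F1 * d1 + F2 * d2
M = 59 * 0.386 + 156 * 0.061
M = 22.7740 + 9.5160
M = 32.2900


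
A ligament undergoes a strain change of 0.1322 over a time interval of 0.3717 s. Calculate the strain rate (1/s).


strain_rate = delta_strain / delta_t
strain_rate = 0.1322 / 0.3717
strain_rate = 0.3557


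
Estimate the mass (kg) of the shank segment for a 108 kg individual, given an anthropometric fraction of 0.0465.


m_segment = body_mass * fraction
m_segment = 108 * 0.0465
m_segment = 5.0220


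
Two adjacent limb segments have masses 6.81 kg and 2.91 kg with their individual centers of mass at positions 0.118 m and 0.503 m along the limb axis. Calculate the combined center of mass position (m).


COM = (m1*x1 + m2*x2) / (m1 + m2)
COM = (6.81*0.118 + 2.91*0.503) / (6.81 + 2.91)
Numerator = 2.2673
Denominator = 9.7200
COM = 0.2333


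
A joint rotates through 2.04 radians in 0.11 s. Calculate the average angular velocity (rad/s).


omega = delta_theta / delta_t
omega = 2.04 / 0.11
omega = 18.5455


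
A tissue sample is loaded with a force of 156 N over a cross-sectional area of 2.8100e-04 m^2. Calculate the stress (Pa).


stress = F / A
stress = 156 / 2.8100e-04
stress = 555160.1423


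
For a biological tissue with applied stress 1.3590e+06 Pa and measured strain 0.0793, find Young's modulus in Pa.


E = stress / strain
E = 1.3590e+06 / 0.0793
E = 1.7137e+07


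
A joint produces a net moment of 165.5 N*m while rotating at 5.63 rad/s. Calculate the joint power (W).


P = M * omega
P = 165.5 * 5.63
P = 931.7650


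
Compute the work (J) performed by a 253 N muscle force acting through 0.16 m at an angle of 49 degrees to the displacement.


W = F * d * cos(theta)
theta = 49 deg = 0.8552 rad
cos(theta) = 0.6561
W = 253 * 0.16 * 0.6561
W = 26.5573


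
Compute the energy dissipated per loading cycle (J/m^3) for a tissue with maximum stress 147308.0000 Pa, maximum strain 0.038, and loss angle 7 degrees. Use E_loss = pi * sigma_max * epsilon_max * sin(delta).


E_loss = pi * sigma_max * epsilon_max * sin(delta)
delta = 7 deg = 0.1222 rad
sin(delta) = 0.1219
E_loss = pi * 147308.0000 * 0.038 * 0.1219
E_loss = 2143.1584


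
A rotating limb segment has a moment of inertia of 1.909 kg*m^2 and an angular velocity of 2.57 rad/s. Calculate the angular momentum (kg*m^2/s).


L = I * omega
L = 1.909 * 2.57
L = 4.9061


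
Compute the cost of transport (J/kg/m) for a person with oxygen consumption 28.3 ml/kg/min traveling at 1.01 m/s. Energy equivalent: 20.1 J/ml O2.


Power per kg = VO2 * 20.1 / 60
Power per kg = 28.3 * 20.1 / 60 = 9.4805 W/kg
Cost = power_per_kg / speed
Cost = 9.4805 / 1.01
Cost = 9.3866


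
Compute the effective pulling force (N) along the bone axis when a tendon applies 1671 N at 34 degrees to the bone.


F_eff = F_tendon * cos(theta)
theta = 34 deg = 0.5934 rad
cos(theta) = 0.8290
F_eff = 1671 * 0.8290
F_eff = 1385.3218


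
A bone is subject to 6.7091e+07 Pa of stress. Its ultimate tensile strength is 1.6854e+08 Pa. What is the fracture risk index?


FRI = applied / ultimate
FRI = 6.7091e+07 / 1.6854e+08
FRI = 0.3981


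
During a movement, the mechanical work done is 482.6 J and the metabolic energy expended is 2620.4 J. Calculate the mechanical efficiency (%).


eta = (W_mech / E_meta) * 100
eta = (482.6 / 2620.4) * 100
ratio = 0.1842
eta = 18.4170


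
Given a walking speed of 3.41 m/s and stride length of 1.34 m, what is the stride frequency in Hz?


f = v / stride_length
f = 3.41 / 1.34
f = 2.5448


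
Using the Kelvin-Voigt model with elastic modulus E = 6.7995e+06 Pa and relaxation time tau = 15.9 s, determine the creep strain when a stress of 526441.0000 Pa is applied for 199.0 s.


epsilon(t) = (sigma/E) * (1 - exp(-t/tau))
sigma/E = 526441.0000 / 6.7995e+06 = 0.0774
exp(-t/tau) = exp(-199.0 / 15.9) = 3.6685e-06
epsilon = 0.0774 * (1 - 3.6685e-06)
epsilon = 0.0774


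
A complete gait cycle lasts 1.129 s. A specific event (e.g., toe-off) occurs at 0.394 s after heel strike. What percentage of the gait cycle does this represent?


pct = (event_time / cycle_time) * 100
pct = (0.394 / 1.129) * 100
ratio = 0.3490
pct = 34.8981


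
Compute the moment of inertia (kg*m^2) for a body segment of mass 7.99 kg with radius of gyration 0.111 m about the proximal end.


I = m * k^2
I = 7.99 * 0.111^2
k^2 = 0.0123
I = 0.0984


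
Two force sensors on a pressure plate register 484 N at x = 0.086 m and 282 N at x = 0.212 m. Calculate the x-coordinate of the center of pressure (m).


COP_x = (F1*x1 + F2*x2) / (F1 + F2)
COP_x = (484*0.086 + 282*0.212) / (484 + 282)
Numerator = 101.4080
Denominator = 766
COP_x = 0.1324


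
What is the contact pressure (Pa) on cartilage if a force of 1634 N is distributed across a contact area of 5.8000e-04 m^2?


P = F / A
P = 1634 / 5.8000e-04
P = 2.8172e+06


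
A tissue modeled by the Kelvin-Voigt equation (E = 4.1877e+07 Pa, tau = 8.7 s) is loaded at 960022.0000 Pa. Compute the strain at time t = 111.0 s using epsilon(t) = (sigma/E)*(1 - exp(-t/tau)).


epsilon(t) = (sigma/E) * (1 - exp(-t/tau))
sigma/E = 960022.0000 / 4.1877e+07 = 0.0229
exp(-t/tau) = exp(-111.0 / 8.7) = 2.8774e-06
epsilon = 0.0229 * (1 - 2.8774e-06)
epsilon = 0.0229
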